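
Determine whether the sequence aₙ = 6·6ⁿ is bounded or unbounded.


aₙ = 6·6ⁿ → as n→∞, aₙ→∞ (since base 6 > 1)
No finite upper bound exists
The sequence is UNBOUNDED

Unbounded (aₙ → ∞ as n → ∞)


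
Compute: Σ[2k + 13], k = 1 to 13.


Σ(2k+13) = 2·Σk + 13·n
= 2·91 + 13·13
= 182 + 169 = 351

Σ = 351


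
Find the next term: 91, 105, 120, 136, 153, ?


Pattern: triangular numbers: n(n+1)/2
Terms: 91, 105, 120, 136, 153
Next term = 171

Next term = 171


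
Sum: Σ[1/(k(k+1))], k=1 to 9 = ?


1/(k(k+1)) = 1/k - 1/(k+1) (partial fractions)
Telescoping: Σ = 1 - 1/10 = 9/10

Sum = 9/10


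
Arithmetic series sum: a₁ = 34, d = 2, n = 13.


aₙ = 34 + (13-1)×2 = 58
Sₙ = n(a₁+aₙ)/2 = 13×(34+58)/2
= 13×92/2 = 598

S_13 = 598


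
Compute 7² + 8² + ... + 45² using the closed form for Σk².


Σₖ₌7^45 k² = Σₖ₌₁^45 k² − Σₖ₌₁^6 k²
= 45·46·91/6 − 6·7·13/6
= 31395 − 91 = 31304

Σk² = 31304


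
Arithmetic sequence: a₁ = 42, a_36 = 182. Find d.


d = (aₙ - a₁)/(n-1)
= (182 - 42)/(36-1)
= 140/35 = 4

d = 4


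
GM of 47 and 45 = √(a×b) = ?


GM = √(47×45) = √2115 = 45.9891

GM = 45.9891


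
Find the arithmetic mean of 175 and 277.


AM = (175 + 277)/2 = 452/2 = 226

AM = 226


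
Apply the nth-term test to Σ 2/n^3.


lim(n→∞) 2/n^3 = 0
lim aₙ = 0 → nth-term test is INCONCLUSIVE
(Need other tests; this is actually a convergent p-series with p=3 > 1)

Inconclusive (lim aₙ = 0; need another test)


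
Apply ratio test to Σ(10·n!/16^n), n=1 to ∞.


aₙ = 10·n!/16^n
a_{n+1}/aₙ = (n+1)!/16^(n+1) × 16^n/n!  (constant 10 cancels)
= (n+1)/16
L = lim(n→∞) (n+1)/16 = ∞
L > 1 → series DIVERGES

Diverges (ratio test: L = ∞ > 1)


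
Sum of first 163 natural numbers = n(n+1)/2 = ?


n(n+1)/2 = 163×164/2 = 26732/2 = 13366

Σk = 13366


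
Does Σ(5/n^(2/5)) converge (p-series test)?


p-series test: Σ c/n^p converges if p > 1, diverges if p ≤ 1 (constant c > 0 doesn't affect convergence).
p = 2/5
2/5 ≤ 1 → DIVERGES

Diverges (p = 2/5 ≤ 1)


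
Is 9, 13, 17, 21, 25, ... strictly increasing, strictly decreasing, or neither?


Differences: 4, 4, 4, 4
All differences > 0 → strictly INCREASING

Monotonically increasing


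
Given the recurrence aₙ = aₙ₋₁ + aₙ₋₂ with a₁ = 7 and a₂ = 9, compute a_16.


Computing iteratively: 7, 9, 16, 25, 41, 66, 107, 173, 280, 453, 733, 1186, ...
a_16 = 8129

a_16 = 8129


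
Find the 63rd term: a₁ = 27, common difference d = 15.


aₙ = a₁ + (n-1)d
= 27 + (63-1)×15
= 27 + 930
= 957

a_63 = 957


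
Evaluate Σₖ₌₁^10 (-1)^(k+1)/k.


S = 1 - 1/2 + 1/3 - 1/4 + 1/5 - 1/6 + 1/7 - 1/8 ± ...
= 0.6456
(Full series converges to +ln(2) ≈ +0.6931)

S_10 = 0.6456


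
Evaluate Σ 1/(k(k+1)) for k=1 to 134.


1/(k(k+1)) = 1/k - 1/(k+1) (partial fractions)
Telescoping: Σ = 1 - 1/135 = 134/135

Sum = 134/135


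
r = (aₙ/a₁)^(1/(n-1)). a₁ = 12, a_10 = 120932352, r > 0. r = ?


r^(n-1) = aₙ/a₁
r^9 = 120932352/12 = 10077696
r = 10077696^(1/9)
= 6

r = 6


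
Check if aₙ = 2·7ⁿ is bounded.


aₙ = 2·7ⁿ → as n→∞, aₙ→∞ (since base 7 > 1)
No finite upper bound exists
The sequence is UNBOUNDED

Unbounded (aₙ → ∞ as n → ∞)


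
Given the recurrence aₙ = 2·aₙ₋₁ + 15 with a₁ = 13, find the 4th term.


Computing step by step:
a_1 = 13
a_2 = 41
a_3 = 97
a_4 = 209


a_4 = 209


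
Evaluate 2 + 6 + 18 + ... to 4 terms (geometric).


Sₙ = 2×(3^4 - 1)/(3 - 1)
= 2×(81 - 1)/2
= 2×80/2
= 80

S_4 = 80


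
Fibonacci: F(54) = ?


Fibonacci sequence: 1, 1, 2, 3, 5, 8, 13, 21, 34, 55, 89, ...
F(54) = 86267571272

F(54) = 86267571272


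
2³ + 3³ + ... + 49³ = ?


Σₖ₌2^49 k³ = [49·50/2]² − [1·2/2]²
= 1500625 − 1 = 1500624

Σk³ = 1500624


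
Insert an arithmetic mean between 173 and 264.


AM = (173 + 264)/2 = 437/2 = 218.5

AM = 218.5


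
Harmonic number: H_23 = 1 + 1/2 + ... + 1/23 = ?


H_23 = 1/1 + 1/2 + 1/3 + ... + 1/23
= 444316699/118982864
≈ 3.7343

H_23 = 444316699/118982864 ≈ 3.7343


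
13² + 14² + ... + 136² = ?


Σₖ₌13^136 k² = Σₖ₌₁^136 k² − Σₖ₌₁^12 k²
= 136·137·273/6 − 12·13·25/6
= 847756 − 650 = 847106

Σk² = 847106


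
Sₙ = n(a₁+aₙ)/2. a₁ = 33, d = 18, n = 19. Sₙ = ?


aₙ = 33 + (19-1)×18 = 357
Sₙ = n(a₁+aₙ)/2 = 19×(33+357)/2
= 19×390/2 = 3705

S_19 = 3705


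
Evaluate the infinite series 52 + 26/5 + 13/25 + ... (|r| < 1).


S∞ = a₁/(1-r) = 52/(1 - 1/10)
= 52/(9/10)
= 520/9

S∞ = 520/9


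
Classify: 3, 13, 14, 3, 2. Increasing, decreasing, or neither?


Differences: 10, 1, -11, -1
Difference at position 1 is +10 (> 0) but position 3 is -11 (< 0) — sequence both rises and falls
→ NOT monotonic

Not monotonic


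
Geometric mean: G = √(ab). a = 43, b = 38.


GM = √(43×38) = √1634 = 40.4228

GM = 40.4228


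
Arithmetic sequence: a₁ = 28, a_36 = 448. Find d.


d = (aₙ - a₁)/(n-1)
= (448 - 28)/(36-1)
= 420/35 = 12

d = 12


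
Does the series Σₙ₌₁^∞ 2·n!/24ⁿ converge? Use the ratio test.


aₙ = 2·n!/24^n
a_{n+1}/aₙ = (n+1)!/24^(n+1) × 24^n/n!  (constant 2 cancels)
= (n+1)/24
L = lim(n→∞) (n+1)/24 = ∞
L > 1 → series DIVERGES

Diverges (ratio test: L = ∞ > 1)


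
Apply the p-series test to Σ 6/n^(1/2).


p-series test: Σ c/n^p converges if p > 1, diverges if p ≤ 1 (constant c > 0 doesn't affect convergence).
p = 1/2
1/2 ≤ 1 → DIVERGES

Diverges (p = 1/2 ≤ 1)


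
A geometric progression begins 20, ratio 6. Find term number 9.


aₙ = a₁·r^(n-1)
= 20×6^8
= 20×1679616
= 33592320

a_9 = 33592320


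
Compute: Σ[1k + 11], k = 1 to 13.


Σ(1k+11) = 1·Σk + 11·n
= 1·91 + 11·13
= 91 + 143 = 234

Σ = 234


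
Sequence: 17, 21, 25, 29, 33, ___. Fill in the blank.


Pattern: arithmetic (d=4)
Terms: 17, 21, 25, 29, 33
Next term = 37

Next term = 37


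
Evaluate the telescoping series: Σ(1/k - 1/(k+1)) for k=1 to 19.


Telescoping: adjacent terms cancel.
= 1/1 - 1/20
= 1 - 1/20 = 19/20

Sum = 19/20


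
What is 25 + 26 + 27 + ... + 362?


Σₖ₌25^362 k = Σₖ₌₁^362 k − Σₖ₌₁^24 k
= 362·363/2 − 24·25/2
= 65703 − 300 = 65403

Σk = 65403


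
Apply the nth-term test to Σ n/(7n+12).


lim(n→∞) n/(7n+12) = 1/7 = 1/7  (divide numerator and denominator by n)
lim aₙ = 1/7 ≠ 0 → series DIVERGES

Diverges (lim aₙ = 1/7 ≠ 0)


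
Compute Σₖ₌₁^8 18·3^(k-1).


Sₙ = 18×(3^8 - 1)/(3 - 1)
= 18×(6561 - 1)/2
= 18×6560/2
= 59040

S_8 = 59040


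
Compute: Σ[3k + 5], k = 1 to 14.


Σ(3k+5) = 3·Σk + 5·n
= 3·105 + 5·14
= 315 + 70 = 385

Σ = 385


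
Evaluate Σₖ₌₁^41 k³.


n(n+1)/2 = 41×42/2 = 861
Σk³ = 861² = 741321

Σk³ = 741321


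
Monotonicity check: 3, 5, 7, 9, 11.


Differences: 2, 2, 2, 2
All differences > 0 → strictly INCREASING

Monotonically increasing


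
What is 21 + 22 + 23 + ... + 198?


Σₖ₌21^198 k = Σₖ₌₁^198 k − Σₖ₌₁^20 k
= 198·199/2 − 20·21/2
= 19701 − 210 = 19491

Σk = 19491


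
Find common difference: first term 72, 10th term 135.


d = (aₙ - a₁)/(n-1)
= (135 - 72)/(10-1)
= 63/9 = 7

d = 7


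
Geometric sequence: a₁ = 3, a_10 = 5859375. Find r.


r^(n-1) = aₙ/a₁
r^9 = 5859375/3 = 1953125
r = 1953125^(1/9)
= 5

r = 5


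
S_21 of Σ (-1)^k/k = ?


S = -1 + 1/2 - 1/3 + 1/4 - 1/5 + 1/6 - 1/7 + 1/8 ± ...
= -0.7164
(Full series converges to -ln(2) ≈ -0.6931)

S_21 = -0.7164


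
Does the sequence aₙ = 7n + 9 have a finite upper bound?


aₙ = 7n + 9 → as n→∞, aₙ→∞
No finite upper bound exists
The sequence is UNBOUNDED

Unbounded (aₙ → ∞ as n → ∞)


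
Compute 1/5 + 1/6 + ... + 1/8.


Σₖ₌5^8 1/k = 1/5 + 1/6 + 1/7 + 1/8
= 533/840
≈ 0.6345

Sum = 533/840 ≈ 0.6345


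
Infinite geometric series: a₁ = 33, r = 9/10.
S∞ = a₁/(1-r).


S∞ = a₁/(1-r) = 33/(1 - 9/10)
= 33/(1/10)
= 330

S∞ = 330


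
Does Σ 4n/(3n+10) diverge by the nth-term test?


lim(n→∞) 4n/(3n+10) = 4/3 = 4/3  (divide numerator and denominator by n)
lim aₙ = 4/3 ≠ 0 → series DIVERGES

Diverges (lim aₙ = 4/3 ≠ 0)


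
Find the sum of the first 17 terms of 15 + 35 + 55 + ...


aₙ = 15 + (17-1)×20 = 335
Sₙ = n(a₁+aₙ)/2 = 17×(15+335)/2
= 17×350/2 = 2975

S_17 = 2975


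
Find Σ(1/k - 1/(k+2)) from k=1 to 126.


Telescoping with gap 2: two head and two tail terms survive.
= (1 + 1/2) - (1/127 + 1/128)
= 3/2 - 1/127 - 1/128 = 24129/16256

Sum = 24129/16256


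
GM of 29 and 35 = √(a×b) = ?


GM = √(29×35) = √1015 = 31.8591

GM = 31.8591


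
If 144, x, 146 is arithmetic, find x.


AM = (144 + 146)/2 = 290/2 = 145

AM = 145


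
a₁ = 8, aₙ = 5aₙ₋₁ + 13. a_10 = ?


Computing step by step:
a_1 = 8
a_2 = 53
a_3 = 278
a_4 = 1403
a_5 = 7028
a_6 = 35153
a_7 = 175778
a_8 = 878903
a_9 = 4394528
a_10 = 21972653


a_10 = 21972653


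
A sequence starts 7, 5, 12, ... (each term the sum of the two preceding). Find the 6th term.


Computing iteratively: 7, 5, 12, 17, 29, 46
a_6 = 46

a_6 = 46


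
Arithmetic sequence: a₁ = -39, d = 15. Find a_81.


aₙ = a₁ + (n-1)d
= -39 + (81-1)×15
= -39 + 1200
= 1161

a_81 = 1161


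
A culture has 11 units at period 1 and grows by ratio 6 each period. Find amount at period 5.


aₙ = a₁·r^(n-1)
= 11×6^4
= 11×1296
= 14256

a_5 = 14256


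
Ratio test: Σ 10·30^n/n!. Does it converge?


aₙ = 10·30^n/n!
a_{n+1}/aₙ = 30^(n+1)/(n+1)! × n!/30^n  (constant 10 cancels)
= 30/(n+1)
L = lim(n→∞) 30/(n+1) = 0
L < 1 → series CONVERGES

Converges (ratio test: L = 0 < 1)


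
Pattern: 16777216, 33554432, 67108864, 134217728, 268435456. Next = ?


Pattern: powers of 2: 2ⁿ
Terms: 16777216, 33554432, 67108864, 134217728, 268435456
Next term = 536870912

Next term = 536870912


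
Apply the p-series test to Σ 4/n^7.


p-series test: Σ c/n^p converges if p > 1, diverges if p ≤ 1 (constant c > 0 doesn't affect convergence).
p = 7
7 > 1 → CONVERGES

Converges (p = 7 > 1)


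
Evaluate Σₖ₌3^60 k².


Σₖ₌3^60 k² = Σₖ₌₁^60 k² − Σₖ₌₁^2 k²
= 60·61·121/6 − 2·3·5/6
= 73810 − 5 = 73805

Σk² = 73805


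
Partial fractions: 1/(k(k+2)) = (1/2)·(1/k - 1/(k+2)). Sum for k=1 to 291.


1/(k(k+2)) = (1/2)·(1/k - 1/(k+2)) (partial fractions)
Telescoping: Σ = (1/2)·(1 + 1/2 - 1/292 - 1/293) = 127749/171112

Sum = 127749/171112


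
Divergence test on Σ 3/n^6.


lim(n→∞) 3/n^6 = 0
lim aₙ = 0 → nth-term test is INCONCLUSIVE
(Need other tests; this is actually a convergent p-series with p=6 > 1)

Inconclusive (lim aₙ = 0; need another test)


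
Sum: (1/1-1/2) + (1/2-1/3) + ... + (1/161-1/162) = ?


Telescoping: adjacent terms cancel.
= 1/1 - 1/162
= 1 - 1/162 = 161/162

Sum = 161/162


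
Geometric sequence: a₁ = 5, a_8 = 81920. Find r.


r^(n-1) = aₙ/a₁
r^7 = 81920/5 = 16384
r = 16384^(1/7)
= 4

r = 4


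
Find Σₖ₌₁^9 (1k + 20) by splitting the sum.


Σ(1k+20) = 1·Σk + 20·n
= 1·45 + 20·9
= 45 + 180 = 225

Σ = 225


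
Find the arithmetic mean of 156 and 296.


AM = (156 + 296)/2 = 452/2 = 226

AM = 226


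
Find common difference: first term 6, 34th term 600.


d = (aₙ - a₁)/(n-1)
= (600 - 6)/(34-1)
= 594/33 = 18

d = 18


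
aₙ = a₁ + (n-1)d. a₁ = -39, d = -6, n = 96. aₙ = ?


aₙ = a₁ + (n-1)d
= -39 + (96-1)×-6
= -39 - 570
= -609

a_96 = -609


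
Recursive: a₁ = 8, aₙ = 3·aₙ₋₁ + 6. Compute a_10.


Computing step by step:
a_1 = 8
a_2 = 30
a_3 = 96
a_4 = 294
a_5 = 888
a_6 = 2670
a_7 = 8016
a_8 = 24054
a_9 = 72168
a_10 = 216510


a_10 = 216510


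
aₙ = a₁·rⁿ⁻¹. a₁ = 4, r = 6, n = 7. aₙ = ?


aₙ = a₁·r^(n-1)
= 4×6^6
= 4×46656
= 186624

a_7 = 186624


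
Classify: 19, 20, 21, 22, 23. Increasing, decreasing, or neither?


Differences: 1, 1, 1, 1
All differences > 0 → strictly INCREASING

Monotonically increasing


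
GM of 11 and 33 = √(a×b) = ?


GM = √(11×33) = √363 = 19.0526

GM = 19.0526


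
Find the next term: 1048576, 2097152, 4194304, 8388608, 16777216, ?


Pattern: powers of 2: 2ⁿ
Terms: 1048576, 2097152, 4194304, 8388608, 16777216
Next term = 33554432

Next term = 33554432


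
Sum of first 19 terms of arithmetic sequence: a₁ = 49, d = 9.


aₙ = 49 + (19-1)×9 = 211
Sₙ = n(a₁+aₙ)/2 = 19×(49+211)/2
= 19×260/2 = 2470

S_19 = 2470


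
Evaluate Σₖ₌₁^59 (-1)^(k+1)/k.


S = 1 - 1/2 + 1/3 - 1/4 + 1/5 - 1/6 + 1/7 - 1/8 ± ...
= 0.7015
(Full series converges to +ln(2) ≈ +0.6931)

S_59 = 0.7015


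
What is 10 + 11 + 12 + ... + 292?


Σₖ₌10^292 k = Σₖ₌₁^292 k − Σₖ₌₁^9 k
= 292·293/2 − 9·10/2
= 42778 − 45 = 42733

Σk = 42733


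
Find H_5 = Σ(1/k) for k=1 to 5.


H_5 = 1/1 + 1/2 + 1/3 + 1/4 + 1/5
= 137/60
≈ 2.2833

H_5 = 137/60 ≈ 2.2833


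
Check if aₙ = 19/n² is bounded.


a₁ = 19, a₂ = 19/4, a₃ = 19/9, ...
0 < aₙ ≤ 19 for all n ≥ 1
The sequence IS bounded

Bounded (0 < aₙ ≤ 19)


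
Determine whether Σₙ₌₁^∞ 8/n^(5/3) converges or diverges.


p-series test: Σ c/n^p converges if p > 1, diverges if p ≤ 1 (constant c > 0 doesn't affect convergence).
p = 5/3
5/3 > 1 → CONVERGES

Converges (p = 5/3 > 1)


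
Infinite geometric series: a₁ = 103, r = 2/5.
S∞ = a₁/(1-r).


S∞ = a₁/(1-r) = 103/(1 - 2/5)
= 103/(3/5)
= 515/3

S∞ = 515/3


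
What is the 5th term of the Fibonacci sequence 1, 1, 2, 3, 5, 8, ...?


Fibonacci sequence: 1, 1, 2, 3, 5
F(5) = 5

F(5) = 5


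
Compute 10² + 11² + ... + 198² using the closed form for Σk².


Σₖ₌10^198 k² = Σₖ₌₁^198 k² − Σₖ₌₁^9 k²
= 198·199·397/6 − 9·10·19/6
= 2607099 − 285 = 2606814

Σk² = 2606814


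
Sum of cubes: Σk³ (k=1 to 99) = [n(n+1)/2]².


n(n+1)/2 = 99×100/2 = 4950
Σk³ = 4950² = 24502500

Σk³ = 24502500


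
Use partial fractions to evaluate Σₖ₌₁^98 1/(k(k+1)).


1/(k(k+1)) = 1/k - 1/(k+1) (partial fractions)
Telescoping: Σ = 1 - 1/99 = 98/99

Sum = 98/99


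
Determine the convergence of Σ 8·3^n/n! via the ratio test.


aₙ = 8·3^n/n!
a_{n+1}/aₙ = 3^(n+1)/(n+1)! × n!/3^n  (constant 8 cancels)
= 3/(n+1)
L = lim(n→∞) 3/(n+1) = 0
L < 1 → series CONVERGES

Converges (ratio test: L = 0 < 1)


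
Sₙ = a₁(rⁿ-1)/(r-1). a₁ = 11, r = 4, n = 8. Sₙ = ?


Sₙ = 11×(4^8 - 1)/(4 - 1)
= 11×(65536 - 1)/3
= 11×65535/3
= 240295

S_8 = 240295


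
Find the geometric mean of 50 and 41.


GM = √(50×41) = √2050 = 45.2769

GM = 45.2769


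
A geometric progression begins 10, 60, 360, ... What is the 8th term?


aₙ = a₁·r^(n-1)
= 10×6^7
= 10×279936
= 2799360

a_8 = 2799360


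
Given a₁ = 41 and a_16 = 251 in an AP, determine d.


d = (aₙ - a₁)/(n-1)
= (251 - 41)/(16-1)
= 210/15 = 14

d = 14


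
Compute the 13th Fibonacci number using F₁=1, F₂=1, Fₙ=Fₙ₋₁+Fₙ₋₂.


Fibonacci sequence: 1, 1, 2, 3, 5, 8, 13, 21, 34, 55, 89, ...
F(13) = 233

F(13) = 233


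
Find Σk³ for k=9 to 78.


Σₖ₌9^78 k³ = [78·79/2]² − [8·9/2]²
= 9492561 − 1296 = 9491265

Σk³ = 9491265


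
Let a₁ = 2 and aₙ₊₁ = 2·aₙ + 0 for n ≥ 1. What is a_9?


Computing step by step:
a_1 = 2
a_2 = 4
a_3 = 8
a_4 = 16
a_5 = 32
a_6 = 64
a_7 = 128
a_8 = 256
a_9 = 512


a_9 = 512


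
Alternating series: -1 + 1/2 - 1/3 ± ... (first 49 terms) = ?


S = -1 + 1/2 - 1/3 + 1/4 - 1/5 + 1/6 - 1/7 + 1/8 ± ...
= -0.7032
(Full series converges to -ln(2) ≈ -0.6931)

S_49 = -0.7032


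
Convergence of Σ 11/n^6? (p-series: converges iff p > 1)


p-series test: Σ c/n^p converges if p > 1, diverges if p ≤ 1 (constant c > 0 doesn't affect convergence).
p = 6
6 > 1 → CONVERGES

Converges (p = 6 > 1)


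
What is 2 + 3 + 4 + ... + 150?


Σₖ₌2^150 k = Σₖ₌₁^150 k − Σₖ₌₁^1 k
= 150·151/2 − 1·2/2
= 11325 − 1 = 11324

Σk = 11324


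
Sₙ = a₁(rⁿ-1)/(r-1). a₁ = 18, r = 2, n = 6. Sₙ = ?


Sₙ = 18×(2^6 - 1)/(2 - 1)
= 18×(64 - 1)/1
= 18×63/1
= 1134

S_6 = 1134


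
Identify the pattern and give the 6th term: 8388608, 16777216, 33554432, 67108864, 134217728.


Pattern: powers of 2: 2ⁿ
Terms: 8388608, 16777216, 33554432, 67108864, 134217728
Next term = 268435456

Next term = 268435456


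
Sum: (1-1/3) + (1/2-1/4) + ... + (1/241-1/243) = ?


Telescoping with gap 2: two head and two tail terms survive.
= (1 + 1/2) - (1/242 + 1/243)
= 3/2 - 1/242 - 1/243 = 43862/29403

Sum = 43862/29403


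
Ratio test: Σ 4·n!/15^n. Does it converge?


aₙ = 4·n!/15^n
a_{n+1}/aₙ = (n+1)!/15^(n+1) × 15^n/n!  (constant 4 cancels)
= (n+1)/15
L = lim(n→∞) (n+1)/15 = ∞
L > 1 → series DIVERGES

Diverges (ratio test: L = ∞ > 1)


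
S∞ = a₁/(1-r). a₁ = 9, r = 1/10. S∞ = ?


S∞ = a₁/(1-r) = 9/(1 - 1/10)
= 9/(9/10)
= 10

S∞ = 10


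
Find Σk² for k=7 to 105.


Σₖ₌7^105 k² = Σₖ₌₁^105 k² − Σₖ₌₁^6 k²
= 105·106·211/6 − 6·7·13/6
= 391405 − 91 = 391314

Σk² = 391314


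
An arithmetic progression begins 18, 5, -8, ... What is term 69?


aₙ = a₁ + (n-1)d
= 18 + (69-1)×-13
= 18 - 884
= -866

a_69 = -866


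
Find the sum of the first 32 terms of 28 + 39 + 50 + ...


aₙ = 28 + (32-1)×11 = 369
Sₙ = n(a₁+aₙ)/2 = 32×(28+369)/2
= 32×397/2 = 6352

S_32 = 6352


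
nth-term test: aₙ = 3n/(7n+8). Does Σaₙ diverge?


lim(n→∞) 3n/(7n+8) = 3/7 = 3/7  (divide numerator and denominator by n)
lim aₙ = 3/7 ≠ 0 → series DIVERGES

Diverges (lim aₙ = 3/7 ≠ 0)


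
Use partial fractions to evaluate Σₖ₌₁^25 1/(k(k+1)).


1/(k(k+1)) = 1/k - 1/(k+1) (partial fractions)
Telescoping: Σ = 1 - 1/26 = 25/26

Sum = 25/26


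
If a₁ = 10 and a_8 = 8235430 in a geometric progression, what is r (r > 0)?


r^(n-1) = aₙ/a₁
r^7 = 8235430/10 = 823543
r = 823543^(1/7)
= 7

r = 7


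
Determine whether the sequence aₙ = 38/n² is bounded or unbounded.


a₁ = 38, a₂ = 38/4, a₃ = 38/9, ...
0 < aₙ ≤ 38 for all n ≥ 1
The sequence IS bounded

Bounded (0 < aₙ ≤ 38)


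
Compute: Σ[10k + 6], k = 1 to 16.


Σ(10k+6) = 10·Σk + 6·n
= 10·136 + 6·16
= 1360 + 96 = 1456

Σ = 1456


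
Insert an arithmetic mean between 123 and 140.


AM = (123 + 140)/2 = 263/2 = 131.5

AM = 131.5


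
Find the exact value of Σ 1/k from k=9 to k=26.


Σₖ₌9^26 1/k = 1/9 + 1/10 + 1/11 + ... + 1/26
= 10142360257/8923714800
≈ 1.1366

Sum = 10142360257/8923714800 ≈ 1.1366


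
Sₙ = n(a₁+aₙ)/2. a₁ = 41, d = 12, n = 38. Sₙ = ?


aₙ = 41 + (38-1)×12 = 485
Sₙ = n(a₁+aₙ)/2 = 38×(41+485)/2
= 38×526/2 = 9994

S_38 = 9994


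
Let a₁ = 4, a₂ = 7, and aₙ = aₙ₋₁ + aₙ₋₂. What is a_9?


Computing iteratively: 4, 7, 11, 18, 29, 47, 76, 123, 199
a_9 = 199

a_9 = 199


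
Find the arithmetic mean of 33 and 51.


AM = (33 + 51)/2 = 84/2 = 42

AM = 42


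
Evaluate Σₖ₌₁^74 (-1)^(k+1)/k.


S = 1 - 1/2 + 1/3 - 1/4 + 1/5 - 1/6 + 1/7 - 1/8 ± ...
= 0.6864
(Full series converges to +ln(2) ≈ +0.6931)

S_74 = 0.6864


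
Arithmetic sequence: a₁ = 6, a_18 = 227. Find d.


d = (aₙ - a₁)/(n-1)
= (227 - 6)/(18-1)
= 221/17 = 13

d = 13


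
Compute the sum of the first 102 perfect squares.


n = 102
n(n+1)(2n+1)/6 = 102×103×205/6
= 2153730/6 = 358955

Σk² = 358955


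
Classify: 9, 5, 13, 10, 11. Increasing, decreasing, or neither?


Differences: -4, 8, -3, 1
Difference at position 2 is +8 (> 0) but position 1 is -4 (< 0) — sequence both rises and falls
→ NOT monotonic

Not monotonic


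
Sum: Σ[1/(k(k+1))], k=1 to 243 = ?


1/(k(k+1)) = 1/k - 1/(k+1) (partial fractions)
Telescoping: Σ = 1 - 1/244 = 243/244

Sum = 243/244


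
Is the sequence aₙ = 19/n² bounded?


a₁ = 19, a₂ = 19/4, a₃ = 19/9, ...
0 < aₙ ≤ 19 for all n ≥ 1
The sequence IS bounded

Bounded (0 < aₙ ≤ 19)


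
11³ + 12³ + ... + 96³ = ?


Σₖ₌11^96 k³ = [96·97/2]² − [10·11/2]²
= 21678336 − 3025 = 21675311

Σk³ = 21675311


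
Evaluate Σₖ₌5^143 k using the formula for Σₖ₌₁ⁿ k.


Σₖ₌5^143 k = Σₖ₌₁^143 k − Σₖ₌₁^4 k
= 143·144/2 − 4·5/2
= 10296 − 10 = 10286

Σk = 10286


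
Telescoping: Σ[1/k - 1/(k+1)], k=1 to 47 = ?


Telescoping: adjacent terms cancel.
= 1/1 - 1/48
= 1 - 1/48 = 47/48

Sum = 47/48


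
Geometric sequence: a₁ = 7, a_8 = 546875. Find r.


r^(n-1) = aₙ/a₁
r^7 = 546875/7 = 78125
r = 78125^(1/7)
= 5

r = 5


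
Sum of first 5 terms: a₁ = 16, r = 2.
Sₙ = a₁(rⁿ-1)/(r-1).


Sₙ = 16×(2^5 - 1)/(2 - 1)
= 16×(32 - 1)/1
= 16×31/1
= 496

S_5 = 496


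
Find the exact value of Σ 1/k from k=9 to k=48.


Σₖ₌9^48 1/k = 1/9 + 1/10 + 1/11 + ... + 1/48
= 770750091290411102693/442720643463713815200
≈ 1.7409

Sum = 770750091290411102693/442720643463713815200 ≈ 1.7409


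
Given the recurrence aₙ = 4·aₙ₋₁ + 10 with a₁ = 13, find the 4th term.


Computing step by step:
a_1 = 13
a_2 = 62
a_3 = 258
a_4 = 1042


a_4 = 1042


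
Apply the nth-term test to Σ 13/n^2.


lim(n→∞) 13/n^2 = 0
lim aₙ = 0 → nth-term test is INCONCLUSIVE
(Need other tests; this is actually a convergent p-series with p=2 > 1)

Inconclusive (lim aₙ = 0; need another test)


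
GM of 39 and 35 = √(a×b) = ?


GM = √(39×35) = √1365 = 36.9459

GM = 36.9459


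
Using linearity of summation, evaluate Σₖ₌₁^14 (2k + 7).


Σ(2k+7) = 2·Σk + 7·n
= 2·105 + 7·14
= 210 + 98 = 308

Σ = 308


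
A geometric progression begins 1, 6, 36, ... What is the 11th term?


aₙ = a₁·r^(n-1)
= 1×6^10
= 1×60466176
= 60466176

a_11 = 60466176


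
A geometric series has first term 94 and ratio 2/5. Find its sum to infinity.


S∞ = a₁/(1-r) = 94/(1 - 2/5)
= 94/(3/5)
= 470/3

S∞ = 470/3


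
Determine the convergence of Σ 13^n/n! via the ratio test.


aₙ = 13^n/n!
a_{n+1}/aₙ = 13^(n+1)/(n+1)! × n!/13^n
= 13/(n+1)
L = lim(n→∞) 13/(n+1) = 0
L < 1 → series CONVERGES

Converges (ratio test: L = 0 < 1)


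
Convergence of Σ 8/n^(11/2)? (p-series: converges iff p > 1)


p-series test: Σ c/n^p converges if p > 1, diverges if p ≤ 1 (constant c > 0 doesn't affect convergence).
p = 11/2
11/2 > 1 → CONVERGES

Converges (p = 11/2 > 1)


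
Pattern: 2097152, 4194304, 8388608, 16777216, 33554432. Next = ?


Pattern: powers of 2: 2ⁿ
Terms: 2097152, 4194304, 8388608, 16777216, 33554432
Next term = 67108864

Next term = 67108864


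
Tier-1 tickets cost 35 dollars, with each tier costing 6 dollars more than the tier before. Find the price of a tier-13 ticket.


aₙ = a₁ + (n-1)d
= 35 + (13-1)×6
= 35 + 72
= 107

a_13 = 107


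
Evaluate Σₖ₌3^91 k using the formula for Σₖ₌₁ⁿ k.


Σₖ₌3^91 k = Σₖ₌₁^91 k − Σₖ₌₁^2 k
= 91·92/2 − 2·3/2
= 4186 − 3 = 4183

Σk = 4183


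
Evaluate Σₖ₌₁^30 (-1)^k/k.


S = -1 + 1/2 - 1/3 + 1/4 - 1/5 + 1/6 - 1/7 + 1/8 ± ...
= -0.6768
(Full series converges to -ln(2) ≈ -0.6931)

S_30 = -0.6768


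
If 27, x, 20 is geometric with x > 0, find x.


GM = √(27×20) = √540 = 23.2379

GM = 23.2379


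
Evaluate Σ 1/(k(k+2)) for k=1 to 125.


1/(k(k+2)) = (1/2)·(1/k - 1/(k+2)) (partial fractions)
Telescoping: Σ = (1/2)·(1 + 1/2 - 1/126 - 1/127) = 11875/16002

Sum = 11875/16002


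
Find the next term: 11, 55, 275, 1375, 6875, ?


Pattern: geometric (r=5)
Terms: 11, 55, 275, 1375, 6875
Next term = 34375

Next term = 34375


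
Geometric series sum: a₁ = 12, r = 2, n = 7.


Sₙ = 12×(2^7 - 1)/(2 - 1)
= 12×(128 - 1)/1
= 12×127/1
= 1524

S_7 = 1524


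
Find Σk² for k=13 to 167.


Σₖ₌13^167 k² = Σₖ₌₁^167 k² − Σₖ₌₁^12 k²
= 167·168·335/6 − 12·13·25/6
= 1566460 − 650 = 1565810

Σk² = 1565810


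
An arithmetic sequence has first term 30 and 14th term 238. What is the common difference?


d = (aₙ - a₁)/(n-1)
= (238 - 30)/(14-1)
= 208/13 = 16

d = 16


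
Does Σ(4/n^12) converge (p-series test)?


p-series test: Σ c/n^p converges if p > 1, diverges if p ≤ 1 (constant c > 0 doesn't affect convergence).
p = 12
12 > 1 → CONVERGES

Converges (p = 12 > 1)


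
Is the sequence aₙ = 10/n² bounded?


a₁ = 10, a₂ = 10/4, a₃ = 10/9, ...
0 < aₙ ≤ 10 for all n ≥ 1
The sequence IS bounded

Bounded (0 < aₙ ≤ 10)


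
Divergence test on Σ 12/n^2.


lim(n→∞) 12/n^2 = 0
lim aₙ = 0 → nth-term test is INCONCLUSIVE
(Need other tests; this is actually a convergent p-series with p=2 > 1)

Inconclusive (lim aₙ = 0; need another test)


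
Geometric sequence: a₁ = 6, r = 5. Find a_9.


aₙ = a₁·r^(n-1)
= 6×5^8
= 6×390625
= 2343750

a_9 = 2343750


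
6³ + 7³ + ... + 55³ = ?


Σₖ₌6^55 k³ = [55·56/2]² − [5·6/2]²
= 2371600 − 225 = 2371375

Σk³ = 2371375


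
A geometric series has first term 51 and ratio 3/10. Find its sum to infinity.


S∞ = a₁/(1-r) = 51/(1 - 3/10)
= 51/(7/10)
= 510/7

S∞ = 510/7


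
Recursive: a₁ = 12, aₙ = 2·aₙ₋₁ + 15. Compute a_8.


Computing step by step:
a_1 = 12
a_2 = 39
a_3 = 93
a_4 = 201
a_5 = 417
a_6 = 849
a_7 = 1713
a_8 = 3441


a_8 = 3441


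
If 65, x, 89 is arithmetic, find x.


AM = (65 + 89)/2 = 154/2 = 77

AM = 77


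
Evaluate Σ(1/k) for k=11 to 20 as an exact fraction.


Σₖ₌11^20 1/k = 1/11 + 1/12 + 1/13 + 1/14 + 1/15 + 1/16 + 1/17 + 1/18 + 1/19 + 1/20
= 155685007/232792560
≈ 0.6688

Sum = 155685007/232792560 ≈ 0.6688


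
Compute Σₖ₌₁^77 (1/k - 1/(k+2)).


Telescoping with gap 2: two head and two tail terms survive.
= (1 + 1/2) - (1/78 + 1/79)
= 3/2 - 1/78 - 1/79 = 4543/3081

Sum = 4543/3081


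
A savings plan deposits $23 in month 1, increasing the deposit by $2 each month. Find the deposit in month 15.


aₙ = a₁ + (n-1)d
= 23 + (15-1)×2
= 23 + 28
= 51

a_15 = 51


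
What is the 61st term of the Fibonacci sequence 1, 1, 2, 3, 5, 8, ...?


Fibonacci sequence: 1, 1, 2, 3, 5, 8, 13, 21, 34, 55, 89, ...
F(61) = 2504730781961

F(61) = 2504730781961


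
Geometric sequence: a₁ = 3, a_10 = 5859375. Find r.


r^(n-1) = aₙ/a₁
r^9 = 5859375/3 = 1953125
r = 1953125^(1/9)
= 5

r = 5


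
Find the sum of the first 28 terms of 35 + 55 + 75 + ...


aₙ = 35 + (28-1)×20 = 575
Sₙ = n(a₁+aₙ)/2 = 28×(35+575)/2
= 28×610/2 = 8540

S_28 = 8540


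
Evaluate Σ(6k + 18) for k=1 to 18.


Σ(6k+18) = 6·Σk + 18·n
= 6·171 + 18·18
= 1026 + 324 = 1350

Σ = 1350


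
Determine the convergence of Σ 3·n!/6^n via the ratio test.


aₙ = 3·n!/6^n
a_{n+1}/aₙ = (n+1)!/6^(n+1) × 6^n/n!  (constant 3 cancels)
= (n+1)/6
L = lim(n→∞) (n+1)/6 = ∞
L > 1 → series DIVERGES

Diverges (ratio test: L = ∞ > 1)


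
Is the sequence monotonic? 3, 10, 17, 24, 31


Differences: 7, 7, 7, 7
All differences > 0 → strictly INCREASING

Monotonically increasing


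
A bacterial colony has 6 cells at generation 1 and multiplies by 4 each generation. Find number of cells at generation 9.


aₙ = a₁·r^(n-1)
= 6×4^8
= 6×65536
= 393216

a_9 = 393216


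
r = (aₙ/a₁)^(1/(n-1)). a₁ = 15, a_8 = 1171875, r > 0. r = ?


r^(n-1) = aₙ/a₁
r^7 = 1171875/15 = 78125
r = 78125^(1/7)
= 5

r = 5


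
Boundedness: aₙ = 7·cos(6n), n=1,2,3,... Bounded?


For all n, -1 ≤ cos(6n) ≤ 1, so -7 ≤ 7·cos(6n) ≤ 7
Lower bound: -7, Upper bound: 7
The sequence IS bounded

Bounded (-7 ≤ aₙ ≤ 7)


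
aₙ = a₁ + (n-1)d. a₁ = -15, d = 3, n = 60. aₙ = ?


aₙ = a₁ + (n-1)d
= -15 + (60-1)×3
= -15 + 177
= 162

a_60 = 162


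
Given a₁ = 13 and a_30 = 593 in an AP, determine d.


d = (aₙ - a₁)/(n-1)
= (593 - 13)/(30-1)
= 580/29 = 20

d = 20


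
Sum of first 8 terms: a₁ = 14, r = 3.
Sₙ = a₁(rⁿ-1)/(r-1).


Sₙ = 14×(3^8 - 1)/(3 - 1)
= 14×(6561 - 1)/2
= 14×6560/2
= 45920

S_8 = 45920


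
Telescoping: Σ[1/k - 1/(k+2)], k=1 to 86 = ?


Telescoping with gap 2: two head and two tail terms survive.
= (1 + 1/2) - (1/87 + 1/88)
= 3/2 - 1/87 - 1/88 = 11309/7656

Sum = 11309/7656


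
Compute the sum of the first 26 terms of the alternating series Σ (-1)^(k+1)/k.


S = 1 - 1/2 + 1/3 - 1/4 + 1/5 - 1/6 + 1/7 - 1/8 ± ...
= 0.6743
(Full series converges to +ln(2) ≈ +0.6931)

S_26 = 0.6743


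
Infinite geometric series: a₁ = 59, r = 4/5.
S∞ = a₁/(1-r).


S∞ = a₁/(1-r) = 59/(1 - 4/5)
= 59/(1/5)
= 295

S∞ = 295


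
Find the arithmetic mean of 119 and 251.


AM = (119 + 251)/2 = 370/2 = 185

AM = 185


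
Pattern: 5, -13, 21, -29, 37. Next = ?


Pattern: alternating sign, magnitude arithmetic (d=8)
Terms: 5, -13, 21, -29, 37
Next term = -45

Next term = -45


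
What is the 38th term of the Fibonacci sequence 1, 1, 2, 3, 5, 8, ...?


Fibonacci sequence: 1, 1, 2, 3, 5, 8, 13, 21, 34, 55, 89, ...
F(38) = 39088169

F(38) = 39088169


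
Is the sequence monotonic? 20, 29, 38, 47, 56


Differences: 9, 9, 9, 9
All differences > 0 → strictly INCREASING

Monotonically increasing


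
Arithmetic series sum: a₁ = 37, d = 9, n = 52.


aₙ = 37 + (52-1)×9 = 496
Sₙ = n(a₁+aₙ)/2 = 52×(37+496)/2
= 52×533/2 = 13858

S_52 = 13858


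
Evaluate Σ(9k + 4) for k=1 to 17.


Σ(9k+4) = 9·Σk + 4·n
= 9·153 + 4·17
= 1377 + 68 = 1445

Σ = 1445


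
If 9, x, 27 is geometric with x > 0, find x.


GM = √(9×27) = √243 = 15.5885

GM = 15.5885


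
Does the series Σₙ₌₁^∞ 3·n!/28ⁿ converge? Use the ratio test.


aₙ = 3·n!/28^n
a_{n+1}/aₙ = (n+1)!/28^(n+1) × 28^n/n!  (constant 3 cancels)
= (n+1)/28
L = lim(n→∞) (n+1)/28 = ∞
L > 1 → series DIVERGES

Diverges (ratio test: L = ∞ > 1)


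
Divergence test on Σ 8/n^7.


lim(n→∞) 8/n^7 = 0
lim aₙ = 0 → nth-term test is INCONCLUSIVE
(Need other tests; this is actually a convergent p-series with p=7 > 1)

Inconclusive (lim aₙ = 0; need another test)


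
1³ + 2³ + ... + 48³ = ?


n(n+1)/2 = 48×49/2 = 1176
Σk³ = 1176² = 1382976

Σk³ = 1382976


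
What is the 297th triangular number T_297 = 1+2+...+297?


n(n+1)/2 = 297×298/2 = 88506/2 = 44253

Σk = 44253


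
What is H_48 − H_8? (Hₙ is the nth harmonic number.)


Σₖ₌9^48 1/k = 1/9 + 1/10 + 1/11 + ... + 1/48
= 770750091290411102693/442720643463713815200
≈ 1.7409

Sum = 770750091290411102693/442720643463713815200 ≈ 1.7409


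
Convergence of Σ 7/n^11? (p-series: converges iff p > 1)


p-series test: Σ c/n^p converges if p > 1, diverges if p ≤ 1 (constant c > 0 doesn't affect convergence).
p = 11
11 > 1 → CONVERGES

Converges (p = 11 > 1)


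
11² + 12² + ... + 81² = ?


Σₖ₌11^81 k² = Σₖ₌₁^81 k² − Σₖ₌₁^10 k²
= 81·82·163/6 − 10·11·21/6
= 180441 − 385 = 180056

Σk² = 180056


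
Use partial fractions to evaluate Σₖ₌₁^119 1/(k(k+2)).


1/(k(k+2)) = (1/2)·(1/k - 1/(k+2)) (partial fractions)
Telescoping: Σ = (1/2)·(1 + 1/2 - 1/120 - 1/121) = 21539/29040

Sum = 21539/29040


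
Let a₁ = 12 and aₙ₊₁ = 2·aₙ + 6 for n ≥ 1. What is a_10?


Computing step by step:
a_1 = 12
a_2 = 30
a_3 = 66
a_4 = 138
a_5 = 282
a_6 = 570
a_7 = 1146
a_8 = 2298
a_9 = 4602
a_10 = 9210


a_10 = 9210


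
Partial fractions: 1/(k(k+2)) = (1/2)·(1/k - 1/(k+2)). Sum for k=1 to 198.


1/(k(k+2)) = (1/2)·(1/k - 1/(k+2)) (partial fractions)
Telescoping: Σ = (1/2)·(1 + 1/2 - 1/199 - 1/200) = 59301/79600

Sum = 59301/79600


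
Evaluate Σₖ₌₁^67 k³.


n(n+1)/2 = 67×68/2 = 2278
Σk³ = 2278² = 5189284

Σk³ = 5189284


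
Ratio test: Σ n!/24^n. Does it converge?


aₙ = n!/24^n
a_{n+1}/aₙ = (n+1)!/24^(n+1) × 24^n/n!
= (n+1)/24
L = lim(n→∞) (n+1)/24 = ∞
L > 1 → series DIVERGES

Diverges (ratio test: L = ∞ > 1)


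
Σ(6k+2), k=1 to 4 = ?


Σ(6k+2) = 6·Σk + 2·n
= 6·10 + 2·4
= 60 + 8 = 68

Σ = 68


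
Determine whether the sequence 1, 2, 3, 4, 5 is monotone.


Differences: 1, 1, 1, 1
All differences > 0 → strictly INCREASING

Monotonically increasing


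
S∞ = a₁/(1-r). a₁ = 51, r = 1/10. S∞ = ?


S∞ = a₁/(1-r) = 51/(1 - 1/10)
= 51/(9/10)
= 170/3

S∞ = 170/3


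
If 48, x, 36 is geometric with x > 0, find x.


GM = √(48×36) = √1728 = 41.5692

GM = 41.5692


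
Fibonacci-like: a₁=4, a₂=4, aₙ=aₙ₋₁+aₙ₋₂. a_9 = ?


Computing iteratively: 4, 4, 8, 12, 20, 32, 52, 84, 136
a_9 = 136

a_9 = 136


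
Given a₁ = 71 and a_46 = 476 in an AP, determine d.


d = (aₙ - a₁)/(n-1)
= (476 - 71)/(46-1)
= 405/45 = 9

d = 9


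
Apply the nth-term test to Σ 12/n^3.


lim(n→∞) 12/n^3 = 0
lim aₙ = 0 → nth-term test is INCONCLUSIVE
(Need other tests; this is actually a convergent p-series with p=3 > 1)

Inconclusive (lim aₙ = 0; need another test)


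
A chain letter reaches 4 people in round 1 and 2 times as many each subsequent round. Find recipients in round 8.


aₙ = a₁·r^(n-1)
= 4×2^7
= 4×128
= 512

a_8 = 512


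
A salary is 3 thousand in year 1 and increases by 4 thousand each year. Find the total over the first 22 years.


aₙ = 3 + (22-1)×4 = 87
Sₙ = n(a₁+aₙ)/2 = 22×(3+87)/2
= 22×90/2 = 990

S_22 = 990


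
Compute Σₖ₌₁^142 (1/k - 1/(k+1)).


Telescoping: adjacent terms cancel.
= 1/1 - 1/143
= 1 - 1/143 = 142/143

Sum = 142/143


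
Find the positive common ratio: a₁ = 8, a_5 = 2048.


r^(n-1) = aₙ/a₁
r^4 = 2048/8 = 256
r = 256^(1/4)
= ±4; taking r > 0 gives r = 4

r = 4


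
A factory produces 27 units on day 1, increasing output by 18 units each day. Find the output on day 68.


aₙ = a₁ + (n-1)d
= 27 + (68-1)×18
= 27 + 1206
= 1233

a_68 = 1233


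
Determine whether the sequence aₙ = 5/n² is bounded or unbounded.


a₁ = 5, a₂ = 5/4, a₃ = 5/9, ...
0 < aₙ ≤ 5 for all n ≥ 1
The sequence IS bounded

Bounded (0 < aₙ ≤ 5)


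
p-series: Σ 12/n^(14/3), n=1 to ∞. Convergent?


p-series test: Σ c/n^p converges if p > 1, diverges if p ≤ 1 (constant c > 0 doesn't affect convergence).
p = 14/3
14/3 > 1 → CONVERGES

Converges (p = 14/3 > 1)


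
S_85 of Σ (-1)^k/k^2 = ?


S = -1 + 1/4 - 1/9 + 1/16 - 1/25 + 1/36 - 1/49 + 1/64 ± ...
= -0.8225
(Full series converges to -π²/12 ≈ -0.8225)

S_85 = -0.8225


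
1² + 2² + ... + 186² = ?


n = 186
n(n+1)(2n+1)/6 = 186×187×373/6
= 12973686/6 = 2162281

Σk² = 2162281


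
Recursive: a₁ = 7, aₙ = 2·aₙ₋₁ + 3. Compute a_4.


Computing step by step:
a_1 = 7
a_2 = 17
a_3 = 37
a_4 = 77


a_4 = 77


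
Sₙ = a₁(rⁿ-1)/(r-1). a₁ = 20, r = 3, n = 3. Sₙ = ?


Sₙ = 20×(3^3 - 1)/(3 - 1)
= 20×(27 - 1)/2
= 20×26/2
= 260

S_3 = 260


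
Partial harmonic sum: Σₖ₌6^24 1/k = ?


Σₖ₌6^24 1/k = 1/6 + 1/7 + 1/8 + ... + 1/24
= 2663951683/1784742960
≈ 1.4926

Sum = 2663951683/1784742960 ≈ 1.4926


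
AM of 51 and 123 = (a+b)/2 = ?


AM = (51 + 123)/2 = 174/2 = 87

AM = 87


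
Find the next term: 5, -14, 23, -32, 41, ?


Pattern: alternating sign, magnitude arithmetic (d=9)
Terms: 5, -14, 23, -32, 41
Next term = -50

Next term = -50


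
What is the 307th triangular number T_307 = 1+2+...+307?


n(n+1)/2 = 307×308/2 = 94556/2 = 47278

Σk = 47278


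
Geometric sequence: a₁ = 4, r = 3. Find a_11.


aₙ = a₁·r^(n-1)
= 4×3^10
= 4×59049
= 236196

a_11 = 236196


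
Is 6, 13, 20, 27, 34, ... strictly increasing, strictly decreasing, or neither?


Differences: 7, 7, 7, 7
All differences > 0 → strictly INCREASING

Monotonically increasing


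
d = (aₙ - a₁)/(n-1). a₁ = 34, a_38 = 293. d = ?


d = (aₙ - a₁)/(n-1)
= (293 - 34)/(38-1)
= 259/37 = 7

d = 7


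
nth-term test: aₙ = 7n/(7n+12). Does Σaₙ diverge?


lim(n→∞) 7n/(7n+12) = 7/7 = 1  (divide numerator and denominator by n)
lim aₙ = 1 ≠ 0 → series DIVERGES

Diverges (lim aₙ = 1 ≠ 0)


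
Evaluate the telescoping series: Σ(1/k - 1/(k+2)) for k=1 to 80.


Telescoping with gap 2: two head and two tail terms survive.
= (1 + 1/2) - (1/81 + 1/82)
= 3/2 - 1/81 - 1/82 = 4900/3321

Sum = 4900/3321


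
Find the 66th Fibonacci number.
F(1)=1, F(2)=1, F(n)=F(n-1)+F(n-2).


Fibonacci sequence: 1, 1, 2, 3, 5, 8, 13, 21, 34, 55, 89, ...
F(66) = 27777890035288

F(66) = 27777890035288


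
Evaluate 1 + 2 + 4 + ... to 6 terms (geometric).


Sₙ = 1×(2^6 - 1)/(2 - 1)
= 1×(64 - 1)/1
= 1×63/1
= 63

S_6 = 63


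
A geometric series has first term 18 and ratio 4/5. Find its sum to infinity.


S∞ = a₁/(1-r) = 18/(1 - 4/5)
= 18/(1/5)
= 90

S∞ = 90


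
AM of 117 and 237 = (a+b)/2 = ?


AM = (117 + 237)/2 = 354/2 = 177

AM = 177


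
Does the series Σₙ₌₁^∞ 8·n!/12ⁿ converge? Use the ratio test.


aₙ = 8·n!/12^n
a_{n+1}/aₙ = (n+1)!/12^(n+1) × 12^n/n!  (constant 8 cancels)
= (n+1)/12
L = lim(n→∞) (n+1)/12 = ∞
L > 1 → series DIVERGES

Diverges (ratio test: L = ∞ > 1)


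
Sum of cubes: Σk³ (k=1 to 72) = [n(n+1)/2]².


n(n+1)/2 = 72×73/2 = 2628
Σk³ = 2628² = 6906384

Σk³ = 6906384


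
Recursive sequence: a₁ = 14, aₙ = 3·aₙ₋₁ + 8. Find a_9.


Computing step by step:
a_1 = 14
a_2 = 50
a_3 = 158
a_4 = 482
a_5 = 1454
a_6 = 4370
a_7 = 13118
a_8 = 39362
a_9 = 118094


a_9 = 118094


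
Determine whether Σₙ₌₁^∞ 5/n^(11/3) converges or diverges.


p-series test: Σ c/n^p converges if p > 1, diverges if p ≤ 1 (constant c > 0 doesn't affect convergence).
p = 11/3
11/3 > 1 → CONVERGES

Converges (p = 11/3 > 1)


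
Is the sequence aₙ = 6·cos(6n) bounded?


For all n, -1 ≤ cos(6n) ≤ 1, so -6 ≤ 6·cos(6n) ≤ 6
Lower bound: -6, Upper bound: 6
The sequence IS bounded

Bounded (-6 ≤ aₙ ≤ 6)


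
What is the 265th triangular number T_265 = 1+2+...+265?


n(n+1)/2 = 265×266/2 = 70490/2 = 35245

Σk = 35245


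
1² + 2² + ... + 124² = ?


n = 124
n(n+1)(2n+1)/6 = 124×125×249/6
= 3859500/6 = 643250

Σk² = 643250


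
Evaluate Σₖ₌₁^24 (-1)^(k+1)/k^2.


S = 1 - 1/4 + 1/9 - 1/16 + 1/25 - 1/36 + 1/49 - 1/64 ± ...
= 0.8216
(Full series converges to +π²/12 ≈ +0.8225)

S_24 = 0.8216


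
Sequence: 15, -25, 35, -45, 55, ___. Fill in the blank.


Pattern: alternating sign, magnitude arithmetic (d=10)
Terms: 15, -25, 35, -45, 55
Next term = -65

Next term = -65


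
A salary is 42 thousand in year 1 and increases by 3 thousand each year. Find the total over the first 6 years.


aₙ = 42 + (6-1)×3 = 57
Sₙ = n(a₁+aₙ)/2 = 6×(42+57)/2
= 6×99/2 = 297

S_6 = 297
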